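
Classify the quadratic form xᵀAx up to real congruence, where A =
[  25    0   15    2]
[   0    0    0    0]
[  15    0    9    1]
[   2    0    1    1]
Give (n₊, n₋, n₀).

Answer: (2, 1, 1)

Derivation:
step 0: pivot 25 → sign +
step 1: pivot 21/25 → sign +
step 2: pivot -1/21 → sign −
step 3: row/col 3 already zero → sign 0
signature = (2, 1, 1)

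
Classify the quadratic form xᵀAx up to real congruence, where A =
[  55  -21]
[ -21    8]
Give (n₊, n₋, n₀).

step 0: pivot 55 → sign +
step 1: pivot -1/55 → sign −
signature = (1, 1, 0)

Answer: (1, 1, 0)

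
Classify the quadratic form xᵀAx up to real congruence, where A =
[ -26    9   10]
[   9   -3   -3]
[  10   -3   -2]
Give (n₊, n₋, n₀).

step 0: pivot -26 → sign −
step 1: pivot 3/26 → sign +
step 2: row/col 2 already zero → sign 0
signature = (1, 1, 1)

Answer: (1, 1, 1)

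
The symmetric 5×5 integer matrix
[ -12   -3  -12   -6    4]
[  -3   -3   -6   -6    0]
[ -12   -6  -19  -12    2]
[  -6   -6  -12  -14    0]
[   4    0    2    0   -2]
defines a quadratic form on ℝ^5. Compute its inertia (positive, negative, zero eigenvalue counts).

step 0: pivot -12 → sign −
step 1: pivot -9/4 → sign −
step 2: pivot -3 → sign −
step 3: pivot -2 → sign −
step 4: pivot -2/27 → sign −
signature = (0, 5, 0)

Answer: (0, 5, 0)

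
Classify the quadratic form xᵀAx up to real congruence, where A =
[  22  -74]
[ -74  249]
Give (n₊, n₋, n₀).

Answer: (2, 0, 0)

Derivation:
step 0: pivot 22 → sign +
step 1: pivot 1/11 → sign +
signature = (2, 0, 0)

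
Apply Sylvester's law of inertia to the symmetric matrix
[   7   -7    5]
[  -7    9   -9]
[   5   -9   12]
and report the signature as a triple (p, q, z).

Answer: (3, 0, 0)

Derivation:
step 0: pivot 7 → sign +
step 1: pivot 2 → sign +
step 2: pivot 3/7 → sign +
signature = (3, 0, 0)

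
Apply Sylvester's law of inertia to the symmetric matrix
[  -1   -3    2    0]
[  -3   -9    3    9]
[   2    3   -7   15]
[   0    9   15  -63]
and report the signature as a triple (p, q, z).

step 0: pivot -1 → sign −
step 1: pivot -3 → sign −
step 2: pivot 3 → sign +
step 3: row/col 3 already zero → sign 0
signature = (1, 2, 1)

Answer: (1, 2, 1)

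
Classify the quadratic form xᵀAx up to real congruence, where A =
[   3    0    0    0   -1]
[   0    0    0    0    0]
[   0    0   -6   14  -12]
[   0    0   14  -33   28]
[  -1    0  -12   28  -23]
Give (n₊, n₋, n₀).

Answer: (2, 2, 1)

Derivation:
step 0: pivot 3 → sign +
step 1: pivot -6 → sign −
step 2: pivot -1/3 → sign −
step 3: pivot 2/3 → sign +
step 4: row/col 4 already zero → sign 0
signature = (2, 2, 1)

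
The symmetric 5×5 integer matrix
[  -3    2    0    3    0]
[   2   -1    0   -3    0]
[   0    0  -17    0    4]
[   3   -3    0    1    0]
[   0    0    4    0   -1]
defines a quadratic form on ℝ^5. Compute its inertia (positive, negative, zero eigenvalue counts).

Answer: (2, 3, 0)

Derivation:
step 0: pivot -3 → sign −
step 1: pivot 1/3 → sign +
step 2: pivot -17 → sign −
step 3: pivot 1 → sign +
step 4: pivot -1/17 → sign −
signature = (2, 3, 0)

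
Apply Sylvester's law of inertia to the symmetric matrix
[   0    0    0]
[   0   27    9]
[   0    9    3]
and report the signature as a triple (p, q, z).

step 0: pivot 27 → sign +
step 1: row/col 1 already zero → sign 0
step 2: row/col 2 already zero → sign 0
signature = (1, 0, 2)

Answer: (1, 0, 2)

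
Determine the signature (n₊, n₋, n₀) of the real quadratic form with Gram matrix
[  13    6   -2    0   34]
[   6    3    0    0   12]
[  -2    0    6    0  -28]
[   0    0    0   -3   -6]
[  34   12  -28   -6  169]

Answer: (4, 1, 0)

Derivation:
step 0: pivot 13 → sign +
step 1: pivot 3/13 → sign +
step 2: pivot 2 → sign +
step 3: pivot -3 → sign −
step 4: pivot 1 → sign +
signature = (4, 1, 0)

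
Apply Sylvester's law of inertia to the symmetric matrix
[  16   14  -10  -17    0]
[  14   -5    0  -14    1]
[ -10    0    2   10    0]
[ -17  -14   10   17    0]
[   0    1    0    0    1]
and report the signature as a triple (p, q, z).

step 0: pivot 16 → sign +
step 1: pivot -69/4 → sign −
step 2: pivot 13/69 → sign +
step 3: pivot -31/26 → sign −
step 4: pivot -2/31 → sign −
signature = (2, 3, 0)

Answer: (2, 3, 0)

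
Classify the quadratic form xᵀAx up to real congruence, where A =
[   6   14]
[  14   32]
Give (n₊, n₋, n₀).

step 0: pivot 6 → sign +
step 1: pivot -2/3 → sign −
signature = (1, 1, 0)

Answer: (1, 1, 0)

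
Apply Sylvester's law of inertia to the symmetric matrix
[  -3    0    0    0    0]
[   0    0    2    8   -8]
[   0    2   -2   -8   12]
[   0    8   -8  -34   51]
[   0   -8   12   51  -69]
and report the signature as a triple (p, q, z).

step 0: pivot -3 → sign −
step 1: pivot -2 → sign −
step 2: pivot 2 → sign +
step 3: pivot -2 → sign −
step 4: pivot -1/2 → sign −
signature = (1, 4, 0)

Answer: (1, 4, 0)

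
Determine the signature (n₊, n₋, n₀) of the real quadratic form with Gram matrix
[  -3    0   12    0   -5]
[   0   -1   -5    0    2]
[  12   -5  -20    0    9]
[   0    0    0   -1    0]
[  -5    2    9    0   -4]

step 0: pivot -3 → sign −
step 1: pivot -1 → sign −
step 2: pivot 53 → sign +
step 3: pivot -1 → sign −
step 4: pivot 2/159 → sign +
signature = (2, 3, 0)

Answer: (2, 3, 0)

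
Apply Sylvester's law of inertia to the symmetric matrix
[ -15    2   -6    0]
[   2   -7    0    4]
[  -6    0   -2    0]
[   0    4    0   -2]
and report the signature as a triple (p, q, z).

Answer: (1, 3, 0)

Derivation:
step 0: pivot -15 → sign −
step 1: pivot -101/15 → sign −
step 2: pivot 50/101 → sign +
step 3: pivot -2/25 → sign −
signature = (1, 3, 0)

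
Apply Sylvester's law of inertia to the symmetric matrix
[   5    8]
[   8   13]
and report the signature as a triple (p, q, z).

Answer: (2, 0, 0)

Derivation:
step 0: pivot 5 → sign +
step 1: pivot 1/5 → sign +
signature = (2, 0, 0)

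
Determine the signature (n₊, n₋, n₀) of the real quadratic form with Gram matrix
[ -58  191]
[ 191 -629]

Answer: (0, 2, 0)

Derivation:
step 0: pivot -58 → sign −
step 1: pivot -1/58 → sign −
signature = (0, 2, 0)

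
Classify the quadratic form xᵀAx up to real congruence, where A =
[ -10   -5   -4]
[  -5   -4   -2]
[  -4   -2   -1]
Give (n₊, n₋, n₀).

step 0: pivot -10 → sign −
step 1: pivot -3/2 → sign −
step 2: pivot 3/5 → sign +
signature = (1, 2, 0)

Answer: (1, 2, 0)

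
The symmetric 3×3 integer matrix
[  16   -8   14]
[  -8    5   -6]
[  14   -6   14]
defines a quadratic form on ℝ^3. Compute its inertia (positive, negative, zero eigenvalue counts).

Answer: (3, 0, 0)

Derivation:
step 0: pivot 16 → sign +
step 1: pivot 1 → sign +
step 2: pivot 3/4 → sign +
signature = (3, 0, 0)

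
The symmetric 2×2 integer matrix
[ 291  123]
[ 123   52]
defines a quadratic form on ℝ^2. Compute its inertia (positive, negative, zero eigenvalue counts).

Answer: (2, 0, 0)

Derivation:
step 0: pivot 291 → sign +
step 1: pivot 1/97 → sign +
signature = (2, 0, 0)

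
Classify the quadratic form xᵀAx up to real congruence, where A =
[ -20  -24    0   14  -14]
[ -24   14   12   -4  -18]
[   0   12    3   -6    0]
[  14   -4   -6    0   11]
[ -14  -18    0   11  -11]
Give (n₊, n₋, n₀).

step 0: pivot -20 → sign −
step 1: pivot 214/5 → sign +
step 2: pivot -39/107 → sign −
step 3: pivot -3/13 → sign −
step 4: row/col 4 already zero → sign 0
signature = (1, 3, 1)

Answer: (1, 3, 1)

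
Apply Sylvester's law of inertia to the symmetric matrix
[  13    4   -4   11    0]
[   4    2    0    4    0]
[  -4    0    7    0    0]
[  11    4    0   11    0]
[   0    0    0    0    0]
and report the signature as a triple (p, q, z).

Answer: (3, 1, 1)

Derivation:
step 0: pivot 13 → sign +
step 1: pivot 10/13 → sign +
step 2: pivot 19/5 → sign +
step 3: pivot -6/19 → sign −
step 4: row/col 4 already zero → sign 0
signature = (3, 1, 1)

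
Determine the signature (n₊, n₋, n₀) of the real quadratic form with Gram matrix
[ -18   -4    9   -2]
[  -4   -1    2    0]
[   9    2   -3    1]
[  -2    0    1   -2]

step 0: pivot -18 → sign −
step 1: pivot -1/9 → sign −
step 2: pivot 3/2 → sign +
step 3: row/col 3 already zero → sign 0
signature = (1, 2, 1)

Answer: (1, 2, 1)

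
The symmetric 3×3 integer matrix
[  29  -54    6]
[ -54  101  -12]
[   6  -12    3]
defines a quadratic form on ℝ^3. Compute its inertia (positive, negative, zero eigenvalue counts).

step 0: pivot 29 → sign +
step 1: pivot 13/29 → sign +
step 2: pivot 3/13 → sign +
signature = (3, 0, 0)

Answer: (3, 0, 0)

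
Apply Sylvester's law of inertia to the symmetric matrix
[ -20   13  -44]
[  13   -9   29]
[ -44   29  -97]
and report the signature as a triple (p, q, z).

step 0: pivot -20 → sign −
step 1: pivot -11/20 → sign −
step 2: pivot 1/11 → sign +
signature = (1, 2, 0)

Answer: (1, 2, 0)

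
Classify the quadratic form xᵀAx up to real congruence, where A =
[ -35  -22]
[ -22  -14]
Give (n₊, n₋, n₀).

step 0: pivot -35 → sign −
step 1: pivot -6/35 → sign −
signature = (0, 2, 0)

Answer: (0, 2, 0)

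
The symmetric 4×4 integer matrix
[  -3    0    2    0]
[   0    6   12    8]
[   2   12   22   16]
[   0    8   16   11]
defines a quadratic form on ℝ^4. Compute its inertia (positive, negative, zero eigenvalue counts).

step 0: pivot -3 → sign −
step 1: pivot 6 → sign +
step 2: pivot -2/3 → sign −
step 3: pivot 1/3 → sign +
signature = (2, 2, 0)

Answer: (2, 2, 0)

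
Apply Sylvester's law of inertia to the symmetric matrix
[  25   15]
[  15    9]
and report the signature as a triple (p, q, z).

step 0: pivot 25 → sign +
step 1: row/col 1 already zero → sign 0
signature = (1, 0, 1)

Answer: (1, 0, 1)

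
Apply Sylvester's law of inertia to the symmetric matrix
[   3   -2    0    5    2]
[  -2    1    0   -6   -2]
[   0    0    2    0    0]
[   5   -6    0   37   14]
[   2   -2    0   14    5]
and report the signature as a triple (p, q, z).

step 0: pivot 3 → sign +
step 1: pivot -1/3 → sign −
step 2: pivot 2 → sign +
step 3: pivot 50 → sign +
step 4: pivot -3/25 → sign −
signature = (3, 2, 0)

Answer: (3, 2, 0)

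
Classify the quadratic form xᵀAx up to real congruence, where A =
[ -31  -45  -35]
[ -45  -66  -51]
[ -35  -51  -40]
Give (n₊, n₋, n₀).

Answer: (0, 3, 0)

Derivation:
step 0: pivot -31 → sign −
step 1: pivot -21/31 → sign −
step 2: pivot -3/7 → sign −
signature = (0, 3, 0)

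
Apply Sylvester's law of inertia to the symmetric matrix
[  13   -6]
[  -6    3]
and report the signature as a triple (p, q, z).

Answer: (2, 0, 0)

Derivation:
step 0: pivot 13 → sign +
step 1: pivot 3/13 → sign +
signature = (2, 0, 0)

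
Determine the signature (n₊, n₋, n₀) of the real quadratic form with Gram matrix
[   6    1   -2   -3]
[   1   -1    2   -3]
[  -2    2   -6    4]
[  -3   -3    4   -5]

step 0: pivot 6 → sign +
step 1: pivot -7/6 → sign −
step 2: pivot -2 → sign −
step 3: pivot 6/7 → sign +
signature = (2, 2, 0)

Answer: (2, 2, 0)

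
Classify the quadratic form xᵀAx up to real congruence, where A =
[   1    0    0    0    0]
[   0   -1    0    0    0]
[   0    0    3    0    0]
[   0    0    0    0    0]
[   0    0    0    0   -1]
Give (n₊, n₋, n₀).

Answer: (2, 2, 1)

Derivation:
step 0: pivot 1 → sign +
step 1: pivot -1 → sign −
step 2: pivot 3 → sign +
step 3: pivot -1 → sign −
step 4: row/col 4 already zero → sign 0
signature = (2, 2, 1)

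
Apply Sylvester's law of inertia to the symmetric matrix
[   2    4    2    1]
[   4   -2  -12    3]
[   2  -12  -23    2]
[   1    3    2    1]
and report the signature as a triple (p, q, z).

step 0: pivot 2 → sign +
step 1: pivot -10 → sign −
step 2: pivot 3/5 → sign +
step 3: row/col 3 already zero → sign 0
signature = (2, 1, 1)

Answer: (2, 1, 1)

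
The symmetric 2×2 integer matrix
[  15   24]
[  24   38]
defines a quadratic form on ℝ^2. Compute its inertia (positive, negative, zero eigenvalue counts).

Answer: (1, 1, 0)

Derivation:
step 0: pivot 15 → sign +
step 1: pivot -2/5 → sign −
signature = (1, 1, 0)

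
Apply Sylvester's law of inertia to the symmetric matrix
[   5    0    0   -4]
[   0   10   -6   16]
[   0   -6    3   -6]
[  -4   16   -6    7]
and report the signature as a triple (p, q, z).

Answer: (2, 2, 0)

Derivation:
step 0: pivot 5 → sign +
step 1: pivot 10 → sign +
step 2: pivot -3/5 → sign −
step 3: pivot -1/5 → sign −
signature = (2, 2, 0)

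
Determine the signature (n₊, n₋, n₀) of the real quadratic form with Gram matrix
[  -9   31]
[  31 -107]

step 0: pivot -9 → sign −
step 1: pivot -2/9 → sign −
signature = (0, 2, 0)

Answer: (0, 2, 0)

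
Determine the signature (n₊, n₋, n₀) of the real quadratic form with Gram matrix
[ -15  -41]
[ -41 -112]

step 0: pivot -15 → sign −
step 1: pivot 1/15 → sign +
signature = (1, 1, 0)

Answer: (1, 1, 0)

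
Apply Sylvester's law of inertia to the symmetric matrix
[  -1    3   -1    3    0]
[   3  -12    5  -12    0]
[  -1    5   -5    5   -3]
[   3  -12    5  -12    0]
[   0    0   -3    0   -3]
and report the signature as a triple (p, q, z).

step 0: pivot -1 → sign −
step 1: pivot -3 → sign −
step 2: pivot -8/3 → sign −
step 3: pivot 3/8 → sign +
step 4: row/col 4 already zero → sign 0
signature = (1, 3, 1)

Answer: (1, 3, 1)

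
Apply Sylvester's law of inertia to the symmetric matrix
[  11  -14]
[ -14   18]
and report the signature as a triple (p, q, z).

step 0: pivot 11 → sign +
step 1: pivot 2/11 → sign +
signature = (2, 0, 0)

Answer: (2, 0, 0)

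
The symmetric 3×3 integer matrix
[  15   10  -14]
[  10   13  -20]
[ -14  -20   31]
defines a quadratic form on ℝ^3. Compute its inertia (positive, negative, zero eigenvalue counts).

step 0: pivot 15 → sign +
step 1: pivot 19/3 → sign +
step 2: pivot -3/95 → sign −
signature = (2, 1, 0)

Answer: (2, 1, 0)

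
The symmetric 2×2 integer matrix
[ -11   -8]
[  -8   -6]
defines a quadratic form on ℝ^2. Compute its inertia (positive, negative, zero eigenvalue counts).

Answer: (0, 2, 0)

Derivation:
step 0: pivot -11 → sign −
step 1: pivot -2/11 → sign −
signature = (0, 2, 0)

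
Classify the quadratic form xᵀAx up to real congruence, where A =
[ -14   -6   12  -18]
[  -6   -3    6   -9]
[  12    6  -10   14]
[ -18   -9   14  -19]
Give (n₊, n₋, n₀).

Answer: (1, 2, 1)

Derivation:
step 0: pivot -14 → sign −
step 1: pivot -3/7 → sign −
step 2: pivot 2 → sign +
step 3: row/col 3 already zero → sign 0
signature = (1, 2, 1)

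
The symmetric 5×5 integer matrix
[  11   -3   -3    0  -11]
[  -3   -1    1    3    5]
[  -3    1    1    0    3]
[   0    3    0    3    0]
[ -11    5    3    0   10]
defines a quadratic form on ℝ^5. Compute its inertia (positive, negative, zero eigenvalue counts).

Answer: (3, 2, 0)

Derivation:
step 0: pivot 11 → sign +
step 1: pivot -20/11 → sign −
step 2: pivot 1/5 → sign +
step 3: pivot 15/2 → sign +
step 4: pivot -1/5 → sign −
signature = (3, 2, 0)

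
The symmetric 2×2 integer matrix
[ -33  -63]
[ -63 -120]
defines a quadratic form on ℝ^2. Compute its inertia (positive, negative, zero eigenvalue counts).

Answer: (1, 1, 0)

Derivation:
step 0: pivot -33 → sign −
step 1: pivot 3/11 → sign +
signature = (1, 1, 0)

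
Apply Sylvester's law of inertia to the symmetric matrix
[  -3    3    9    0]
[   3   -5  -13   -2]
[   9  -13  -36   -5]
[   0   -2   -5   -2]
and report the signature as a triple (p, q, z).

step 0: pivot -3 → sign −
step 1: pivot -2 → sign −
step 2: pivot -1 → sign −
step 3: pivot 1 → sign +
signature = (1, 3, 0)

Answer: (1, 3, 0)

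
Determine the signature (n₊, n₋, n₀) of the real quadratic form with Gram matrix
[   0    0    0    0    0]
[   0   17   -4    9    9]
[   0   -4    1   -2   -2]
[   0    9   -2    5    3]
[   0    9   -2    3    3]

step 0: pivot 17 → sign +
step 1: pivot 1/17 → sign +
step 2: pivot -2 → sign −
step 3: pivot 2 → sign +
step 4: row/col 4 already zero → sign 0
signature = (3, 1, 1)

Answer: (3, 1, 1)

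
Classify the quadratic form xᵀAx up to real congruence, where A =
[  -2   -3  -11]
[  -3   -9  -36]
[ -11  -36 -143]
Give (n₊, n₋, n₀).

Answer: (1, 2, 0)

Derivation:
step 0: pivot -2 → sign −
step 1: pivot -9/2 → sign −
step 2: pivot 2 → sign +
signature = (1, 2, 0)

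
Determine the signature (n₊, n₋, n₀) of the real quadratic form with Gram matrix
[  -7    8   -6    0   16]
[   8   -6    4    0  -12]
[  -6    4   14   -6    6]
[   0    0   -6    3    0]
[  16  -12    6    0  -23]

step 0: pivot -7 → sign −
step 1: pivot 22/7 → sign +
step 2: pivot 182/11 → sign +
step 3: pivot 75/91 → sign +
step 4: pivot 3/25 → sign +
signature = (4, 1, 0)

Answer: (4, 1, 0)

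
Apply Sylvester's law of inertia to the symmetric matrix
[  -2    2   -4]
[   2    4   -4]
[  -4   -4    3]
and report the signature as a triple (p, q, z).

step 0: pivot -2 → sign −
step 1: pivot 6 → sign +
step 2: pivot 1/3 → sign +
signature = (2, 1, 0)

Answer: (2, 1, 0)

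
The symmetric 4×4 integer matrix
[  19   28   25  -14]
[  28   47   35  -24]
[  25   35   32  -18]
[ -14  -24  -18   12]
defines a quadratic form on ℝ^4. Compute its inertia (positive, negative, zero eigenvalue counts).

Answer: (2, 1, 1)

Derivation:
step 0: pivot 19 → sign +
step 1: pivot 109/19 → sign +
step 2: pivot -162/109 → sign −
step 3: row/col 3 already zero → sign 0
signature = (2, 1, 1)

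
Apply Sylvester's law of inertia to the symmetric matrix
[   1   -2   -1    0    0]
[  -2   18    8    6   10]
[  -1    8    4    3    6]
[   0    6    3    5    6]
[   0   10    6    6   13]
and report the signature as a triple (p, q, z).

step 0: pivot 1 → sign +
step 1: pivot 14 → sign +
step 2: pivot 3/7 → sign +
step 3: pivot 2 → sign +
step 4: pivot -1 → sign −
signature = (4, 1, 0)

Answer: (4, 1, 0)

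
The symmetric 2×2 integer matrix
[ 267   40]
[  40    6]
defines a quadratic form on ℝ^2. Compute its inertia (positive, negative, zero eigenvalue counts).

step 0: pivot 267 → sign +
step 1: pivot 2/267 → sign +
signature = (2, 0, 0)

Answer: (2, 0, 0)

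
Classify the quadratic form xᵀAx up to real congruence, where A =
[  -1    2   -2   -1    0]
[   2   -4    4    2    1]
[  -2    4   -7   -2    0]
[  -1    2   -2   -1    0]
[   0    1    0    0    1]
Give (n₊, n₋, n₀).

step 0: pivot -1 → sign −
step 1: pivot -3 → sign −
step 2: pivot 1 → sign +
step 3: pivot -1 → sign −
step 4: row/col 4 already zero → sign 0
signature = (1, 3, 1)

Answer: (1, 3, 1)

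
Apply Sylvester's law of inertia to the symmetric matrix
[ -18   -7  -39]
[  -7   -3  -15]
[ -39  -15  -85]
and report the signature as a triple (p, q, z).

Answer: (0, 3, 0)

Derivation:
step 0: pivot -18 → sign −
step 1: pivot -5/18 → sign −
step 2: pivot -2/5 → sign −
signature = (0, 3, 0)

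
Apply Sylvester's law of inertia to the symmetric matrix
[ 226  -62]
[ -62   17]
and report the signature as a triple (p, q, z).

step 0: pivot 226 → sign +
step 1: pivot -1/113 → sign −
signature = (1, 1, 0)

Answer: (1, 1, 0)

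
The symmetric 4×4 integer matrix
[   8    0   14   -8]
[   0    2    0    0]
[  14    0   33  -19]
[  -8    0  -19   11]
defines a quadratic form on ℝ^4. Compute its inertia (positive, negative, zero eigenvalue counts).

step 0: pivot 8 → sign +
step 1: pivot 2 → sign +
step 2: pivot 17/2 → sign +
step 3: pivot 1/17 → sign +
signature = (4, 0, 0)

Answer: (4, 0, 0)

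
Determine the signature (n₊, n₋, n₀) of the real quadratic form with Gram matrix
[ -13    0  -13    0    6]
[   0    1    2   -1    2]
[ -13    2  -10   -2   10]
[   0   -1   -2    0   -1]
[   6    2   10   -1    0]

Answer: (1, 4, 0)

Derivation:
step 0: pivot -13 → sign −
step 1: pivot 1 → sign +
step 2: pivot -1 → sign −
step 3: pivot -1 → sign −
step 4: pivot -3/13 → sign −
signature = (1, 4, 0)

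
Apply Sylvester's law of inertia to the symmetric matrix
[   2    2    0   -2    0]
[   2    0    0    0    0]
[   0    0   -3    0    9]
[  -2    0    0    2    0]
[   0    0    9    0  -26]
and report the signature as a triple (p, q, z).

step 0: pivot 2 → sign +
step 1: pivot -2 → sign −
step 2: pivot -3 → sign −
step 3: pivot 2 → sign +
step 4: pivot 1 → sign +
signature = (3, 2, 0)

Answer: (3, 2, 0)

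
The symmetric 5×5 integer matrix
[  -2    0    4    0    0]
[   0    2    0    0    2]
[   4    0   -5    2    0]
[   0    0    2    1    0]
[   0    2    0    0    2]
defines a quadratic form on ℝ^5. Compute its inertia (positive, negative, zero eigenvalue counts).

step 0: pivot -2 → sign −
step 1: pivot 2 → sign +
step 2: pivot 3 → sign +
step 3: pivot -1/3 → sign −
step 4: row/col 4 already zero → sign 0
signature = (2, 2, 1)

Answer: (2, 2, 1)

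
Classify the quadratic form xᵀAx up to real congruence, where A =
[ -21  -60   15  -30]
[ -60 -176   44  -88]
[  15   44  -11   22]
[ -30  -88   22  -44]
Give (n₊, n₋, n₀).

step 0: pivot -21 → sign −
step 1: pivot -32/7 → sign −
step 2: row/col 2 already zero → sign 0
step 3: row/col 3 already zero → sign 0
signature = (0, 2, 2)

Answer: (0, 2, 2)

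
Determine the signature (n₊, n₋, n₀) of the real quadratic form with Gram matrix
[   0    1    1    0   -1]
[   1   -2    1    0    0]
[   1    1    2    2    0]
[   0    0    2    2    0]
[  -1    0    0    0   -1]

Answer: (2, 3, 0)

Derivation:
step 0: pivot -2 → sign −
step 1: pivot 1/2 → sign +
step 2: pivot -2 → sign −
step 3: pivot 4 → sign +
step 4: pivot -3/4 → sign −
signature = (2, 3, 0)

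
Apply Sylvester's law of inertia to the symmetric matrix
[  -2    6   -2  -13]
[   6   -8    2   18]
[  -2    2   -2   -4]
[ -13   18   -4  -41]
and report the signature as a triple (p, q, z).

Answer: (1, 3, 0)

Derivation:
step 0: pivot -2 → sign −
step 1: pivot 10 → sign +
step 2: pivot -8/5 → sign −
step 3: pivot -3/8 → sign −
signature = (1, 3, 0)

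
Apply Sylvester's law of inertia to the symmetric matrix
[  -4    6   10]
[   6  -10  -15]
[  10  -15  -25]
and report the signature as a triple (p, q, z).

step 0: pivot -4 → sign −
step 1: pivot -1 → sign −
step 2: row/col 2 already zero → sign 0
signature = (0, 2, 1)

Answer: (0, 2, 1)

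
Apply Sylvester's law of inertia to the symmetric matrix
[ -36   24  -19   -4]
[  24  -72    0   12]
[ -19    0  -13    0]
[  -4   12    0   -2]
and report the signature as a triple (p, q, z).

step 0: pivot -36 → sign −
step 1: pivot -56 → sign −
step 2: pivot -3/28 → sign −
step 3: row/col 3 already zero → sign 0
signature = (0, 3, 1)

Answer: (0, 3, 1)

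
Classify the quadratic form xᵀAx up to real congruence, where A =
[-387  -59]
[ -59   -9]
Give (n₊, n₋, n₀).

step 0: pivot -387 → sign −
step 1: pivot -2/387 → sign −
signature = (0, 2, 0)

Answer: (0, 2, 0)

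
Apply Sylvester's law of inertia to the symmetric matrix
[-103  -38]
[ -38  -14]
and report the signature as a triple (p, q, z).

Answer: (1, 1, 0)

Derivation:
step 0: pivot -103 → sign −
step 1: pivot 2/103 → sign +
signature = (1, 1, 0)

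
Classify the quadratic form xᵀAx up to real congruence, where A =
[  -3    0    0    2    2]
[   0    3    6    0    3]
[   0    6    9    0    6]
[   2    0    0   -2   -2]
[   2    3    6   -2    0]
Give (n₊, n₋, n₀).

step 0: pivot -3 → sign −
step 1: pivot 3 → sign +
step 2: pivot -3 → sign −
step 3: pivot -2/3 → sign −
step 4: pivot -1 → sign −
signature = (1, 4, 0)

Answer: (1, 4, 0)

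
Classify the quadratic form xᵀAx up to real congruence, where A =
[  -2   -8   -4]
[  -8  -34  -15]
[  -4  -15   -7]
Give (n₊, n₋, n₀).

step 0: pivot -2 → sign −
step 1: pivot -2 → sign −
step 2: pivot 3/2 → sign +
signature = (1, 2, 0)

Answer: (1, 2, 0)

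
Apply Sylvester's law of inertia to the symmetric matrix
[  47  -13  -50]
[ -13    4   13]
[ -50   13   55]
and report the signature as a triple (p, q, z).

Answer: (3, 0, 0)

Derivation:
step 0: pivot 47 → sign +
step 1: pivot 19/47 → sign +
step 2: pivot 2/19 → sign +
signature = (3, 0, 0)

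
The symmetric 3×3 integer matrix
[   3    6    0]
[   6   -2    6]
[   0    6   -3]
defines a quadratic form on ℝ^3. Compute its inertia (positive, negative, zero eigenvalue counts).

step 0: pivot 3 → sign +
step 1: pivot -14 → sign −
step 2: pivot -3/7 → sign −
signature = (1, 2, 0)

Answer: (1, 2, 0)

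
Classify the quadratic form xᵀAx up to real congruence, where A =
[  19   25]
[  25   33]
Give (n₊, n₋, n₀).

Answer: (2, 0, 0)

Derivation:
step 0: pivot 19 → sign +
step 1: pivot 2/19 → sign +
signature = (2, 0, 0)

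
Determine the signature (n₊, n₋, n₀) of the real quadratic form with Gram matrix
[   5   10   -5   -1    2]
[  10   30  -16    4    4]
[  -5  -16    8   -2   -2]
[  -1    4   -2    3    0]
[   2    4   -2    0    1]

step 0: pivot 5 → sign +
step 1: pivot 10 → sign +
step 2: pivot -3/5 → sign −
step 3: pivot -1/5 → sign −
step 4: pivot 1 → sign +
signature = (3, 2, 0)

Answer: (3, 2, 0)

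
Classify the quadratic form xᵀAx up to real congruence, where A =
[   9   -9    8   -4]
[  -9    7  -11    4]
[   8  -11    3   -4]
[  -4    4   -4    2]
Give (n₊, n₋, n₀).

Answer: (2, 2, 0)

Derivation:
step 0: pivot 9 → sign +
step 1: pivot -2 → sign −
step 2: pivot 7/18 → sign +
step 3: pivot -2/7 → sign −
signature = (2, 2, 0)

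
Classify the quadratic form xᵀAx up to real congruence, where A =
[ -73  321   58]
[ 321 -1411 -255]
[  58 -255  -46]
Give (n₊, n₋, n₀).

Answer: (2, 1, 0)

Derivation:
step 0: pivot -73 → sign −
step 1: pivot 38/73 → sign +
step 2: pivot 3/38 → sign +
signature = (2, 1, 0)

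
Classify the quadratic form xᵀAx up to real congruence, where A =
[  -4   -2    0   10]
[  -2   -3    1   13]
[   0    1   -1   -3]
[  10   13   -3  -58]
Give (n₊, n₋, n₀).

Answer: (1, 3, 0)

Derivation:
step 0: pivot -4 → sign −
step 1: pivot -2 → sign −
step 2: pivot -1/2 → sign −
step 3: pivot 1 → sign +
signature = (1, 3, 0)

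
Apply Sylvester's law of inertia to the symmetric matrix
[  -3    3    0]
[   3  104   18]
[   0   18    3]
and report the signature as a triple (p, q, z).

step 0: pivot -3 → sign −
step 1: pivot 107 → sign +
step 2: pivot -3/107 → sign −
signature = (1, 2, 0)

Answer: (1, 2, 0)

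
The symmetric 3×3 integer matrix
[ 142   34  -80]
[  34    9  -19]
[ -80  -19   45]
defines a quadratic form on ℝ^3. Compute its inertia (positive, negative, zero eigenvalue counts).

Answer: (2, 1, 0)

Derivation:
step 0: pivot 142 → sign +
step 1: pivot 61/71 → sign +
step 2: pivot -6/61 → sign −
signature = (2, 1, 0)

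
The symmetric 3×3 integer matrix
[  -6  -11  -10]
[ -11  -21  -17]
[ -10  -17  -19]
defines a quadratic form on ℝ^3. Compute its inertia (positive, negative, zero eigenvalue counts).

step 0: pivot -6 → sign −
step 1: pivot -5/6 → sign −
step 2: pivot -1/5 → sign −
signature = (0, 3, 0)

Answer: (0, 3, 0)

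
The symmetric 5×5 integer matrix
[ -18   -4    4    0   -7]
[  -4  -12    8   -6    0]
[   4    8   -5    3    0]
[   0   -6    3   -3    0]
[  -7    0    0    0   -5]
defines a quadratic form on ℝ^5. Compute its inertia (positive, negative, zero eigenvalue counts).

Answer: (1, 4, 0)

Derivation:
step 0: pivot -18 → sign −
step 1: pivot -100/9 → sign −
step 2: pivot 11/25 → sign +
step 3: pivot -15/11 → sign −
step 4: pivot -1/10 → sign −
signature = (1, 4, 0)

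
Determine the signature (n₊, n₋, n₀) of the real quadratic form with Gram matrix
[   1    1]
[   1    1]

Answer: (1, 0, 1)

Derivation:
step 0: pivot 1 → sign +
step 1: row/col 1 already zero → sign 0
signature = (1, 0, 1)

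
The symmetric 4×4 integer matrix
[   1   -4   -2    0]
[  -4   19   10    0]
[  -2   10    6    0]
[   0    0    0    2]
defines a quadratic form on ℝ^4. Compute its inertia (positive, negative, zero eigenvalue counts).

Answer: (4, 0, 0)

Derivation:
step 0: pivot 1 → sign +
step 1: pivot 3 → sign +
step 2: pivot 2/3 → sign +
step 3: pivot 2 → sign +
signature = (4, 0, 0)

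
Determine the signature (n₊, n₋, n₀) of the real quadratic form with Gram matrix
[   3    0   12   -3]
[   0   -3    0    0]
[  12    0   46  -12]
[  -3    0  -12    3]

step 0: pivot 3 → sign +
step 1: pivot -3 → sign −
step 2: pivot -2 → sign −
step 3: row/col 3 already zero → sign 0
signature = (1, 2, 1)

Answer: (1, 2, 1)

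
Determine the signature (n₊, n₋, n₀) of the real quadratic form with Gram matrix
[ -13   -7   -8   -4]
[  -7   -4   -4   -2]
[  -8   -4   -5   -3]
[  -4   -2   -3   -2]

Answer: (1, 3, 0)

Derivation:
step 0: pivot -13 → sign −
step 1: pivot -3/13 → sign −
step 2: pivot 1/3 → sign +
step 3: pivot -1 → sign −
signature = (1, 3, 0)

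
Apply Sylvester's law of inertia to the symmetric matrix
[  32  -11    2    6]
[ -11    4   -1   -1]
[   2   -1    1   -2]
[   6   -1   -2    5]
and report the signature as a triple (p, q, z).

Answer: (3, 1, 0)

Derivation:
step 0: pivot 32 → sign +
step 1: pivot 7/32 → sign +
step 2: pivot 3/7 → sign +
step 3: pivot -3 → sign −
signature = (3, 1, 0)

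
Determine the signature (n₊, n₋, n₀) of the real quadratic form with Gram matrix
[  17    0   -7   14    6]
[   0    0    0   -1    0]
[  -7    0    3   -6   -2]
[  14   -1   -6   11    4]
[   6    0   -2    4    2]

step 0: pivot 17 → sign +
step 1: pivot 2/17 → sign +
step 2: pivot -1 → sign −
step 3: pivot 1 → sign +
step 4: pivot -2 → sign −
signature = (3, 2, 0)

Answer: (3, 2, 0)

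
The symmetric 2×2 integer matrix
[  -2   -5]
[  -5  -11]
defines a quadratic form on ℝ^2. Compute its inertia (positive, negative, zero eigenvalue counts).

Answer: (1, 1, 0)

Derivation:
step 0: pivot -2 → sign −
step 1: pivot 3/2 → sign +
signature = (1, 1, 0)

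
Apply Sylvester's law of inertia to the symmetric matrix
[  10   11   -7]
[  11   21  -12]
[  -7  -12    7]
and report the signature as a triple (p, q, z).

Answer: (3, 0, 0)

Derivation:
step 0: pivot 10 → sign +
step 1: pivot 89/10 → sign +
step 2: pivot 2/89 → sign +
signature = (3, 0, 0)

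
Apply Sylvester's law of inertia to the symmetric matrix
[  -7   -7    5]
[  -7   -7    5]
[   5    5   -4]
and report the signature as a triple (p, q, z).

Answer: (0, 2, 1)

Derivation:
step 0: pivot -7 → sign −
step 1: pivot -3/7 → sign −
step 2: row/col 2 already zero → sign 0
signature = (0, 2, 1)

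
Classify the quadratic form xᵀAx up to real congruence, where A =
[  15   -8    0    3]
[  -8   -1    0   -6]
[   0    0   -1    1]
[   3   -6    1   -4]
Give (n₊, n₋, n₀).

step 0: pivot 15 → sign +
step 1: pivot -79/15 → sign −
step 2: pivot -1 → sign −
step 3: pivot 6/79 → sign +
signature = (2, 2, 0)

Answer: (2, 2, 0)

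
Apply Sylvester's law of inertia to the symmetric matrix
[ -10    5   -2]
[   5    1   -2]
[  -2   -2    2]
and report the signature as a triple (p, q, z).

step 0: pivot -10 → sign −
step 1: pivot 7/2 → sign +
step 2: pivot -6/35 → sign −
signature = (1, 2, 0)

Answer: (1, 2, 0)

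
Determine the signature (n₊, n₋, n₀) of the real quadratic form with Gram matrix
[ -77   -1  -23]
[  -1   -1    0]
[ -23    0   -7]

step 0: pivot -77 → sign −
step 1: pivot -76/77 → sign −
step 2: pivot -3/76 → sign −
signature = (0, 3, 0)

Answer: (0, 3, 0)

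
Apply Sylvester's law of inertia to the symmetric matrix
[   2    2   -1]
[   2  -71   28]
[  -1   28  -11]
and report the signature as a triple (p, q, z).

step 0: pivot 2 → sign +
step 1: pivot -73 → sign −
step 2: pivot 3/146 → sign +
signature = (2, 1, 0)

Answer: (2, 1, 0)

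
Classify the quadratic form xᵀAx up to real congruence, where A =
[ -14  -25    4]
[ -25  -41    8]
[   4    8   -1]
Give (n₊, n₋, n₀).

step 0: pivot -14 → sign −
step 1: pivot 51/14 → sign +
step 2: pivot -1/17 → sign −
signature = (1, 2, 0)

Answer: (1, 2, 0)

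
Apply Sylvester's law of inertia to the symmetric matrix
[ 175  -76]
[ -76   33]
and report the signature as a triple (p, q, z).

Answer: (1, 1, 0)

Derivation:
step 0: pivot 175 → sign +
step 1: pivot -1/175 → sign −
signature = (1, 1, 0)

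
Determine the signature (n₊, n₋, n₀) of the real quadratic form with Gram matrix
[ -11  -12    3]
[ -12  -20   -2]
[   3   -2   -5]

step 0: pivot -11 → sign −
step 1: pivot -76/11 → sign −
step 2: pivot -3/19 → sign −
signature = (0, 3, 0)

Answer: (0, 3, 0)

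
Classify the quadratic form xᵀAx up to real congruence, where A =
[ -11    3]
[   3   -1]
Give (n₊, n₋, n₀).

Answer: (0, 2, 0)

Derivation:
step 0: pivot -11 → sign −
step 1: pivot -2/11 → sign −
signature = (0, 2, 0)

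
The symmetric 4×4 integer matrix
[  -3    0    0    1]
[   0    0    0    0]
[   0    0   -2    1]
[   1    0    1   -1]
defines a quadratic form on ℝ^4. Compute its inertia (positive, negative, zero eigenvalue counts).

Answer: (0, 3, 1)

Derivation:
step 0: pivot -3 → sign −
step 1: pivot -2 → sign −
step 2: pivot -1/6 → sign −
step 3: row/col 3 already zero → sign 0
signature = (0, 3, 1)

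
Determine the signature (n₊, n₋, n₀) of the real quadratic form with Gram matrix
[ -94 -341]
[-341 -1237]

Answer: (1, 1, 0)

Derivation:
step 0: pivot -94 → sign −
step 1: pivot 3/94 → sign +
signature = (1, 1, 0)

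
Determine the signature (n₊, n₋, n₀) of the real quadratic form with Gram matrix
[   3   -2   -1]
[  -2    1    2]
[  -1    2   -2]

step 0: pivot 3 → sign +
step 1: pivot -1/3 → sign −
step 2: pivot 3 → sign +
signature = (2, 1, 0)

Answer: (2, 1, 0)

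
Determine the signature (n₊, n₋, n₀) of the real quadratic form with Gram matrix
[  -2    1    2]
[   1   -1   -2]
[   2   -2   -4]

step 0: pivot -2 → sign −
step 1: pivot -1/2 → sign −
step 2: row/col 2 already zero → sign 0
signature = (0, 2, 1)

Answer: (0, 2, 1)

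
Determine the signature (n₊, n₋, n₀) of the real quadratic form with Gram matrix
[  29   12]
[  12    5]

step 0: pivot 29 → sign +
step 1: pivot 1/29 → sign +
signature = (2, 0, 0)

Answer: (2, 0, 0)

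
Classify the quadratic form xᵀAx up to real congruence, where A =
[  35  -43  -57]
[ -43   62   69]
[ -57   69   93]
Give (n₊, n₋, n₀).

step 0: pivot 35 → sign +
step 1: pivot 321/35 → sign +
step 2: pivot 6/107 → sign +
signature = (3, 0, 0)

Answer: (3, 0, 0)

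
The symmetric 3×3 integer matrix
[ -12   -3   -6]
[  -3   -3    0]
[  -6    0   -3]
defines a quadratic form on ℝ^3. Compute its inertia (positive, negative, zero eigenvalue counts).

Answer: (1, 2, 0)

Derivation:
step 0: pivot -12 → sign −
step 1: pivot -9/4 → sign −
step 2: pivot 1 → sign +
signature = (1, 2, 0)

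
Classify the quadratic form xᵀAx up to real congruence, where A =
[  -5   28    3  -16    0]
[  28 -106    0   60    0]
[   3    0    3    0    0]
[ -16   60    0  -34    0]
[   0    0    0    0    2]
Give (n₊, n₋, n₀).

Answer: (2, 2, 1)

Derivation:
step 0: pivot -5 → sign −
step 1: pivot 254/5 → sign +
step 2: pivot -96/127 → sign −
step 3: pivot 2 → sign +
step 4: row/col 4 already zero → sign 0
signature = (2, 2, 1)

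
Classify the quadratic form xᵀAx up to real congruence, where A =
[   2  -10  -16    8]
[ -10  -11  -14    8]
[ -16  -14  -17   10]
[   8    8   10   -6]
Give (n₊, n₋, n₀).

step 0: pivot 2 → sign +
step 1: pivot -61 → sign −
step 2: pivot -9/61 → sign −
step 3: pivot -2/9 → sign −
signature = (1, 3, 0)

Answer: (1, 3, 0)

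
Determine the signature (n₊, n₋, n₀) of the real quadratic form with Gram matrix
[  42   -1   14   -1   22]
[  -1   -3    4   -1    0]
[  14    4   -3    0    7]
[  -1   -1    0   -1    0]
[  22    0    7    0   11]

Answer: (2, 3, 0)

Derivation:
step 0: pivot 42 → sign +
step 1: pivot -127/42 → sign −
step 2: pivot -185/127 → sign −
step 3: pivot 38/185 → sign +
step 4: pivot -6/19 → sign −
signature = (2, 3, 0)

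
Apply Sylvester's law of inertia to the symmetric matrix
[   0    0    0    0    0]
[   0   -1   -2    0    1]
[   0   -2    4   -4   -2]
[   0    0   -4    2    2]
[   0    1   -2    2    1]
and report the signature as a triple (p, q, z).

Answer: (1, 1, 3)

Derivation:
step 0: pivot -1 → sign −
step 1: pivot 8 → sign +
step 2: row/col 2 already zero → sign 0
step 3: row/col 3 already zero → sign 0
step 4: row/col 4 already zero → sign 0
signature = (1, 1, 3)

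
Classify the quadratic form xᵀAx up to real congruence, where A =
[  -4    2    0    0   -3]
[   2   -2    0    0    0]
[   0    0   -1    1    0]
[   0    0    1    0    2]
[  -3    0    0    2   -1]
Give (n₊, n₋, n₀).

step 0: pivot -4 → sign −
step 1: pivot -1 → sign −
step 2: pivot -1 → sign −
step 3: pivot 1 → sign +
step 4: pivot -1/2 → sign −
signature = (1, 4, 0)

Answer: (1, 4, 0)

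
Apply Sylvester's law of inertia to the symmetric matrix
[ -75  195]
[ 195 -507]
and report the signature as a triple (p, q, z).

step 0: pivot -75 → sign −
step 1: row/col 1 already zero → sign 0
signature = (0, 1, 1)

Answer: (0, 1, 1)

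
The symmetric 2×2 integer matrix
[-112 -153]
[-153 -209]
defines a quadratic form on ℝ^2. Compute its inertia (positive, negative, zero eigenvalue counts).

step 0: pivot -112 → sign −
step 1: pivot 1/112 → sign +
signature = (1, 1, 0)

Answer: (1, 1, 0)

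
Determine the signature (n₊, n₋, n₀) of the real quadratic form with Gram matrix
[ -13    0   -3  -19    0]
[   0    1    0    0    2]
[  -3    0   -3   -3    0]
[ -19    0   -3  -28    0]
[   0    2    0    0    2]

Answer: (2, 3, 0)

Derivation:
step 0: pivot -13 → sign −
step 1: pivot 1 → sign +
step 2: pivot -30/13 → sign −
step 3: pivot 3/5 → sign +
step 4: pivot -2 → sign −
signature = (2, 3, 0)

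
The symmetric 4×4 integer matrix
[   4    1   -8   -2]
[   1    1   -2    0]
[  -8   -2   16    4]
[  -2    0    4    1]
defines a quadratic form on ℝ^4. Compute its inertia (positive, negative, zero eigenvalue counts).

Answer: (2, 1, 1)

Derivation:
step 0: pivot 4 → sign +
step 1: pivot 3/4 → sign +
step 2: pivot -1/3 → sign −
step 3: row/col 3 already zero → sign 0
signature = (2, 1, 1)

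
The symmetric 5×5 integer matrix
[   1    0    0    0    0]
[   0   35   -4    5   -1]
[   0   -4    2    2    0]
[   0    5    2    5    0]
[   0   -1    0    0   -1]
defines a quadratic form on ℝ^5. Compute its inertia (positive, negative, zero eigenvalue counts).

step 0: pivot 1 → sign +
step 1: pivot 35 → sign +
step 2: pivot 54/35 → sign +
step 3: pivot -28/27 → sign −
step 4: pivot 3/28 → sign +
signature = (4, 1, 0)

Answer: (4, 1, 0)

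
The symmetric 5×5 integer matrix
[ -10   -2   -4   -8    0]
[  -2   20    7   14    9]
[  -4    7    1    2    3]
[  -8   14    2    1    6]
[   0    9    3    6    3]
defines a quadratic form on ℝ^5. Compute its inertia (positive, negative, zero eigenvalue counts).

Answer: (1, 4, 0)

Derivation:
step 0: pivot -10 → sign −
step 1: pivot 102/5 → sign +
step 2: pivot -13/34 → sign −
step 3: pivot -3 → sign −
step 4: pivot -6/13 → sign −
signature = (1, 4, 0)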